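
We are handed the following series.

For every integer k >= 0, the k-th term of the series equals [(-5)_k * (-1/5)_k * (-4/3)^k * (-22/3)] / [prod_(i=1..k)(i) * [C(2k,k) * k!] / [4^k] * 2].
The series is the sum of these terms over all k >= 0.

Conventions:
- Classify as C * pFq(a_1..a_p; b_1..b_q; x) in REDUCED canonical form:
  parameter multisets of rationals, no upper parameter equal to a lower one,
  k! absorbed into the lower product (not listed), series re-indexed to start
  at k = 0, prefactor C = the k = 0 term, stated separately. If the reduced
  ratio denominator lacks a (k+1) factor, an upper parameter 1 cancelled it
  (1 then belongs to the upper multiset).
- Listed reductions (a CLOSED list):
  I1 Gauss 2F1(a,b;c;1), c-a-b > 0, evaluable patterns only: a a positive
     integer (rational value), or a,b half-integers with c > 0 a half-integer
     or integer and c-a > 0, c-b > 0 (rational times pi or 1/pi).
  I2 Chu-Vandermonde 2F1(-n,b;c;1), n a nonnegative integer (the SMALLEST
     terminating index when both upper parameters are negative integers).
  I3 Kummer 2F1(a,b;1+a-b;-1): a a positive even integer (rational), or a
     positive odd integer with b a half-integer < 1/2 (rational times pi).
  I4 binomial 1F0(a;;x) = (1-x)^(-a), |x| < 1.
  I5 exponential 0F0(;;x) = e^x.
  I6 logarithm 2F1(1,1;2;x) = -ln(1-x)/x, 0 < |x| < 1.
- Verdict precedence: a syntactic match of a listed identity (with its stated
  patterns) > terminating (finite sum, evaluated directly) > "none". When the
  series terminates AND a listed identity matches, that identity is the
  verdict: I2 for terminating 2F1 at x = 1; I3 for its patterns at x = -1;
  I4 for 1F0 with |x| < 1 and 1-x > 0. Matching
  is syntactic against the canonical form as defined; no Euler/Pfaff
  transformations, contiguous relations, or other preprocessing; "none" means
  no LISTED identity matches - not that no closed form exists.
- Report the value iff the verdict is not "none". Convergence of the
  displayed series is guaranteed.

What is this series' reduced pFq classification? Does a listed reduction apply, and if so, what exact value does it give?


The series (x = -4/3) is 2F1: upper {-5, -1/5}, lower {1/2}, prefactor -11/3. Verdict: terminating - no listed pattern fits, but -5 in the upper list cuts the series at k = 5; direct evaluation. Exact value: 1438310621/34171875.

The tell: from the first term -11/3: the product of the first k integers (C = -11/3, x = -4/3) is k!.
Consecutive-term ratio: r(k) = (-4/3) * (k-5) (k-1/5) / [(k+1/2) (k+1)] - rational; roots negated = parameters, x = (-4/3), C = -11/3.


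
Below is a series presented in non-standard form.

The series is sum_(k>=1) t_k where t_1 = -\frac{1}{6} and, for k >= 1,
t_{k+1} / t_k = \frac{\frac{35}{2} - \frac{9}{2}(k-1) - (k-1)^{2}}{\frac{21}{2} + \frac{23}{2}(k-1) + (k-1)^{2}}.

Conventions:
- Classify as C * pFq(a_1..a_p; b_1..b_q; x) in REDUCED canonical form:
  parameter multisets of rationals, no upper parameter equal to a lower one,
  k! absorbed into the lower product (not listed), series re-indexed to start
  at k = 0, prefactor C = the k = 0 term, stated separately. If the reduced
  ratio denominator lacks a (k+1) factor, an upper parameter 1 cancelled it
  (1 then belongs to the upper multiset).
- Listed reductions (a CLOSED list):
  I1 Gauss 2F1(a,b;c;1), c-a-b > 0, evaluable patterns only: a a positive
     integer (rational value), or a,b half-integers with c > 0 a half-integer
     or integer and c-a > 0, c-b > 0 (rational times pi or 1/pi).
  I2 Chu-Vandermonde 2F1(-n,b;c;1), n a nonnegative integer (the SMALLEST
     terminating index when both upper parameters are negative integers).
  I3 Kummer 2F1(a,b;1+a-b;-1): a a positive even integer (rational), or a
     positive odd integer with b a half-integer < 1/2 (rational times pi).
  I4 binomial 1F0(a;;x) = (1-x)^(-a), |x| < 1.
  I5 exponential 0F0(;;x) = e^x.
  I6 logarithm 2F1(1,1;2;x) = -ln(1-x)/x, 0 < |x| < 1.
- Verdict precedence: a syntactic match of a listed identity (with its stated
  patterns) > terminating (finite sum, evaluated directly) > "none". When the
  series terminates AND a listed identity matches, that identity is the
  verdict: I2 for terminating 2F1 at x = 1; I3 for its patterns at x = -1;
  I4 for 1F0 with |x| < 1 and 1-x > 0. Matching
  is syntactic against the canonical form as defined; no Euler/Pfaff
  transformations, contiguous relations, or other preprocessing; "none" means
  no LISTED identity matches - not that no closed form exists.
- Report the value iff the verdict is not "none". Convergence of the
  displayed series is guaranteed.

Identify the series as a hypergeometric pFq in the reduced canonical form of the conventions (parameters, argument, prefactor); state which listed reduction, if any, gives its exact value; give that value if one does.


Classification (C = -\frac{1}{6}): 2F1 with upper {-\frac{5}{2}, 7}, lower {\frac{21}{2}}, argument x = -1. Verdict: Kummer's theorem (I3) applies (x = -1; c = \frac{21}{2} equals 1+a-b for upper {-\frac{5}{2}, 7}: listed pattern). Exact value: \left(-\frac{1616615}{8388608}\right) \cdot \pi.

First insight: t_0 = -\frac{1}{6} here, and the expanded ratio factors over Q; prefactor -1/6, roots give parameters.
Consecutive-term ratio: r(k) = -1 * (k-\frac{5}{2}) (k+7) / [(k+\frac{21}{2}) (k+1)] - rational; roots negated = parameters, x = -1, C = -\frac{1}{6}.


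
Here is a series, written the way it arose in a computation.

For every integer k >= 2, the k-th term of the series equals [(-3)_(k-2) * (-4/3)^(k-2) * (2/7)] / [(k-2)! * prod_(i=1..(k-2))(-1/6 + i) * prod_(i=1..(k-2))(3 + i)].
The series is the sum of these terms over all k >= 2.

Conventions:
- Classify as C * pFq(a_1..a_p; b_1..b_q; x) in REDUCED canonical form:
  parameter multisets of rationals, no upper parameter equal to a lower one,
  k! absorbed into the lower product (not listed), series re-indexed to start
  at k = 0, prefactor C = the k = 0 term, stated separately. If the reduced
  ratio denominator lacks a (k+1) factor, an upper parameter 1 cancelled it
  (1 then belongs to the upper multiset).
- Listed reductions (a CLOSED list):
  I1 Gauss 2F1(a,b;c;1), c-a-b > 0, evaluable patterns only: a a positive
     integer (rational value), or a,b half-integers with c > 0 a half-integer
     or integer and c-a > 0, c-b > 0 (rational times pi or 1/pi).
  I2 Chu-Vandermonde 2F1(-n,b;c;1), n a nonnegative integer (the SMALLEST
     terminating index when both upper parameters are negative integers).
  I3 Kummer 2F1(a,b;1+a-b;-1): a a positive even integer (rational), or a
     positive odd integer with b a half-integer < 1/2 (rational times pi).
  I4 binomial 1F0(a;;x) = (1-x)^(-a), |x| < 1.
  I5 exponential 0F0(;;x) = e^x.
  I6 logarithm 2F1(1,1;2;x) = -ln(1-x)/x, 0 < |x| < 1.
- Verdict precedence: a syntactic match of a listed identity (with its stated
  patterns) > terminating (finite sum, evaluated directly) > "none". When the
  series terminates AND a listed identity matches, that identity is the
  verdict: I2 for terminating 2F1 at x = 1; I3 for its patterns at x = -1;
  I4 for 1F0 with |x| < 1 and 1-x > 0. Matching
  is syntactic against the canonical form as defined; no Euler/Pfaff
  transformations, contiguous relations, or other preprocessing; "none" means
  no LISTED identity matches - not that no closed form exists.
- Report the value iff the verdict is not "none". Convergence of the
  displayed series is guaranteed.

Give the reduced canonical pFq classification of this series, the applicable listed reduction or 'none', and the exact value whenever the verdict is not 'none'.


x = -4/3 here; the reduced form reads 1F2, upper {-3}, lower {5/6, 4}, C = 2/7. Verdict: terminating - the sum ends at index 3 because -3 is a negative integer; exact evaluation follows. Its exact value is 66734/98175.

The tell: t_0 = 2/7 here, and the lower running product (C = 2/7, x = -4/3) is a rising factorial.
Step ratio: r(k) = (-4/3) * (k-3) / [(k+5/6) (k+4) (k+1)] - rational in k, leading ratio (-4/3); with t_0 = 2/7, classification follows.


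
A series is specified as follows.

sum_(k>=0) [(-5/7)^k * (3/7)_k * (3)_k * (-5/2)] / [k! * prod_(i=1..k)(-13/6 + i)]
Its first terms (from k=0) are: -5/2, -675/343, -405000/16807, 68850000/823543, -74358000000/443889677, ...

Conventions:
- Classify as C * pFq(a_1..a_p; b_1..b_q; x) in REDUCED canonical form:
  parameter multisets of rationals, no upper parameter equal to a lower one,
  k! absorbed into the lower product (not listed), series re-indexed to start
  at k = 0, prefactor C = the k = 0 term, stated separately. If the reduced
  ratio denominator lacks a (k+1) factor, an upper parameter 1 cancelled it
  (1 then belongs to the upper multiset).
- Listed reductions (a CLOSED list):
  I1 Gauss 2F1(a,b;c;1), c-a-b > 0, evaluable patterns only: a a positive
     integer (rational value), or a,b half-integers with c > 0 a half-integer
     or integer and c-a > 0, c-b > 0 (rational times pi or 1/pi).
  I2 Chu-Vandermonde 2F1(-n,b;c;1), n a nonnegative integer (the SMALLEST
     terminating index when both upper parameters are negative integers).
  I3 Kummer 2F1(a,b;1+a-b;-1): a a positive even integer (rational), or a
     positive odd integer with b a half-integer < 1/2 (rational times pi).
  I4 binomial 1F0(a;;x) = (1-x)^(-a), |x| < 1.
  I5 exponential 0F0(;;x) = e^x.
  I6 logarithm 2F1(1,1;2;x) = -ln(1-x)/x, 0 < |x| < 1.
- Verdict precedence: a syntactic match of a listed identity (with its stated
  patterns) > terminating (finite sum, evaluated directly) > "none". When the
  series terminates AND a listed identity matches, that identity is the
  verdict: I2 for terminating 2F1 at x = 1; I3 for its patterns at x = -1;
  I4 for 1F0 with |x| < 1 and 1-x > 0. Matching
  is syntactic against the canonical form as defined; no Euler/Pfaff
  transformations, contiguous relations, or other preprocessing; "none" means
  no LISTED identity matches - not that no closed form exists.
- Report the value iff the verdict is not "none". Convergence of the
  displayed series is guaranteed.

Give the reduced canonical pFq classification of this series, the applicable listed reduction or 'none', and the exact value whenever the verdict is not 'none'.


This is -5/2 * 2F1(3/7, 3; -7/6; -5/7) in reduced canonical form. Verdict: none. Every listed pattern misses the 2F1 form at -5/7, upper {3/7, 3}.

The tell: with t_0 = -5/2, the lower running product (C = -5/2, x = -5/7) is a rising factorial.
Consecutive-term ratio: r(k) = (-5/7) * (k+3/7) (k+3) / [(k-7/6) (k+1)] - poly over poly, x = (-5/7) from leading terms; C = -5/2 at k = 0.


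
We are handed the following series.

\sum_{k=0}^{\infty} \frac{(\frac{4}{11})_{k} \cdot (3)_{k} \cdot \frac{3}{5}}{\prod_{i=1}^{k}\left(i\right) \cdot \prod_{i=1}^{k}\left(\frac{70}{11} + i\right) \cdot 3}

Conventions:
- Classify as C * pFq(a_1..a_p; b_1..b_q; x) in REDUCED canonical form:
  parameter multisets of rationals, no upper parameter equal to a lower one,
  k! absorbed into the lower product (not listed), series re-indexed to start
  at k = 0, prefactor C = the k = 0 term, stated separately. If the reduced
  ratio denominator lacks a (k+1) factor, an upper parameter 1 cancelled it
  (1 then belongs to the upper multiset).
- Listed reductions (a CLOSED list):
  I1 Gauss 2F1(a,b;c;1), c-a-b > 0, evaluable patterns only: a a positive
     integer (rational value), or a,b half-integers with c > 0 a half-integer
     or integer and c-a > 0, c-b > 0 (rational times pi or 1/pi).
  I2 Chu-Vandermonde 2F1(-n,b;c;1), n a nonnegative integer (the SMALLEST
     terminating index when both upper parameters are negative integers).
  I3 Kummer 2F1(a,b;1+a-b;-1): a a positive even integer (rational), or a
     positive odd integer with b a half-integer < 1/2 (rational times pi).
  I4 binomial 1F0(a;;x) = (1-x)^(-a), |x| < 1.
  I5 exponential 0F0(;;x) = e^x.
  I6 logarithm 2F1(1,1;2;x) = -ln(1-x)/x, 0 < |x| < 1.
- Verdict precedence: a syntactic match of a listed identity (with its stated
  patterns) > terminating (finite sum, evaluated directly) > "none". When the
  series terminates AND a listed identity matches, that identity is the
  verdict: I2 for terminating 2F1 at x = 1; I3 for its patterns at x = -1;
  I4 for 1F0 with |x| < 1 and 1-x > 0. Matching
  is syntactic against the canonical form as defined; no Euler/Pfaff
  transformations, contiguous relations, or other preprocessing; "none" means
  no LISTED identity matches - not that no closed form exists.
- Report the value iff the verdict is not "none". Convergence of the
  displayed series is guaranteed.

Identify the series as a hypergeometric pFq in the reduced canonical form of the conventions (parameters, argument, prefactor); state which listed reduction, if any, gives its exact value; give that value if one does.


The series (x = 1) is 2F1: upper {\frac{4}{11}, 3}, lower {\frac{81}{11}}, prefactor \frac{1}{5}. Verdict: Gauss's theorem (I1) fires (x = 1: the Gamma ratio telescopes since c-a-b = 4 > 0 and a = 3 in Z>0). Exact value: \frac{1652}{6655}.

The tell: from the first term \frac{1}{5}: the constant factors (C = 1/5, x = 1) combine into one prefactor.
Adjacent-term ratio: r(k) = 1 * (k+\frac{4}{11}) (k+3) / [(k+\frac{81}{11}) (k+1)] - poly over poly, x = 1 from leading terms; C = \frac{1}{5} at k = 0.


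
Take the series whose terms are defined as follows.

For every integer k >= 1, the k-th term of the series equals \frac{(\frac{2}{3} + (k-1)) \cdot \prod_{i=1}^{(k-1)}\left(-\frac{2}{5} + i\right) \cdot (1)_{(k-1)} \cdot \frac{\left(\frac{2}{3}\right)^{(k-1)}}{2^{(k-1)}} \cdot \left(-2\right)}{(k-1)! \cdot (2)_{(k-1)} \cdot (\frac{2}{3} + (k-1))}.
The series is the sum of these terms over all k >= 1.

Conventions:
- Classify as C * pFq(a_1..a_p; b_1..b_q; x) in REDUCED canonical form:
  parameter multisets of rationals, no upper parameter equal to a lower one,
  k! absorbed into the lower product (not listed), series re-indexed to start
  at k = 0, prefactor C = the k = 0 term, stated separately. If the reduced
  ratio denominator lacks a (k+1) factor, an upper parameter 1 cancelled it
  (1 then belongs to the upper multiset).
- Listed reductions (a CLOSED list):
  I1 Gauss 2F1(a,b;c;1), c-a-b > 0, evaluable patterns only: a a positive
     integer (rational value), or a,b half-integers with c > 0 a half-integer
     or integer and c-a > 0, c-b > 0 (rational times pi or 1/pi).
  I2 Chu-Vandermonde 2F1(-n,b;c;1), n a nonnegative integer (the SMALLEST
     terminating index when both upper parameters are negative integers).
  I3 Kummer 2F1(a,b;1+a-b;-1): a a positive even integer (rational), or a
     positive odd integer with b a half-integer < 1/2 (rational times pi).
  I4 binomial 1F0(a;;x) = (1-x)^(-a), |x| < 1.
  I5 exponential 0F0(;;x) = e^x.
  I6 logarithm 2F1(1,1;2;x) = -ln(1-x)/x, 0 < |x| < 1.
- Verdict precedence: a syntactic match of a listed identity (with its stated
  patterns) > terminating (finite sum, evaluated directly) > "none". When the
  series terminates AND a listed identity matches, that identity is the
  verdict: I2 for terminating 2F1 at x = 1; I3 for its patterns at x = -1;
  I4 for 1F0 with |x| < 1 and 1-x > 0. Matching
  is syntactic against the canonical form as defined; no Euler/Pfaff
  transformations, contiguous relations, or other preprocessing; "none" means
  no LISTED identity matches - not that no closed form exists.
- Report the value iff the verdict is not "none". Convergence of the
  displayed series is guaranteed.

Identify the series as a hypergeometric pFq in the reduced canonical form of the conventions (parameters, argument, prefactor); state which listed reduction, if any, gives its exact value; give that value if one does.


x = \frac{1}{3} here; the reduced form reads 2F1, upper {\frac{3}{5}, 1}, lower {2}, C = -2. Verdict: no listed reduction: x = \frac{1}{3} and upper {\frac{3}{5}, 1} fail every I1-I6 pattern.

Structural cue: with t_0 = -2, the running product (C = -2, x = 1/3) telescopes to a rising factorial.
Ratio: r(k) = \frac{1}{3} * (k+\frac{3}{5}) (k+1) / [(k+2) (k+1)] ; factor over Q: parameters, x = \frac{1}{3}, and C = -2.


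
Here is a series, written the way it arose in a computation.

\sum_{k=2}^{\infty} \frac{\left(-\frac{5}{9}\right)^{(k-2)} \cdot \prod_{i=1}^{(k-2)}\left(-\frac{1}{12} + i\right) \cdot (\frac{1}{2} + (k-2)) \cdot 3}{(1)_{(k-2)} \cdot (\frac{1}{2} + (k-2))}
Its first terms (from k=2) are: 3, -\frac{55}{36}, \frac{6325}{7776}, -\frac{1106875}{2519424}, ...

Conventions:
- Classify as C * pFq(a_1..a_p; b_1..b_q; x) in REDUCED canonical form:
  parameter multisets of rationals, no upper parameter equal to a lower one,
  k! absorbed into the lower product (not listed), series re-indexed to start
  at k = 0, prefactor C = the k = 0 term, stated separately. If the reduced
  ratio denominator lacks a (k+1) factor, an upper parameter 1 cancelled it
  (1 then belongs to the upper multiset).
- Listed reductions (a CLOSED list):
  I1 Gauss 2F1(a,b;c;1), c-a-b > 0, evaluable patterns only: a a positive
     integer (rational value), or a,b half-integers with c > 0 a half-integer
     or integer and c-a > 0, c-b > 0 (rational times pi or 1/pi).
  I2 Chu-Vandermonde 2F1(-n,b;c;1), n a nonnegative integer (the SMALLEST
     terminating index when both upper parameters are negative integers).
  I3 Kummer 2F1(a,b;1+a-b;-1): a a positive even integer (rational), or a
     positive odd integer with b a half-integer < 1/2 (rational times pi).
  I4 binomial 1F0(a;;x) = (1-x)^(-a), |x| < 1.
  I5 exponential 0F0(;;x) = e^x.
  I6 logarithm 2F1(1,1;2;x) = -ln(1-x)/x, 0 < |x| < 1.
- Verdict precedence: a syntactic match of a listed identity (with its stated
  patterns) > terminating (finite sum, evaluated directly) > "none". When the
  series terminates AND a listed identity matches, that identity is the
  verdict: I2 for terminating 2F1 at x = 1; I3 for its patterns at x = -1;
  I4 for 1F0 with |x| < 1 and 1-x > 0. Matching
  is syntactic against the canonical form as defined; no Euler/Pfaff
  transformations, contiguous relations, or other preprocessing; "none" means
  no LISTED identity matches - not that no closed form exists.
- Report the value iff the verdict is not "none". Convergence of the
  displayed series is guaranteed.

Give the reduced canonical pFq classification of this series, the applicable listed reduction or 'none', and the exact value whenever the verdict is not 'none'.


Prefactor 3, argument -\frac{5}{9}: 1F0 with upper {\frac{11}{12}} over lower {-}. Verdict: this is the I4 binomial reduction (the 1F0 binomial series: exponent -11/12, x = -\frac{5}{9}). Hence: 3 \cdot \left(\frac{14}{9}\right)^{-\frac{11}{12}}.

First insight: from the first term 3: (1)_k (C = 3) is k! itself.
Term ratio: r(k) = -\frac{5}{9} * (k+\frac{11}{12}) / [(k+1)] - rational in k. x = -\frac{5}{9}; t_0 = 3; negate the roots.


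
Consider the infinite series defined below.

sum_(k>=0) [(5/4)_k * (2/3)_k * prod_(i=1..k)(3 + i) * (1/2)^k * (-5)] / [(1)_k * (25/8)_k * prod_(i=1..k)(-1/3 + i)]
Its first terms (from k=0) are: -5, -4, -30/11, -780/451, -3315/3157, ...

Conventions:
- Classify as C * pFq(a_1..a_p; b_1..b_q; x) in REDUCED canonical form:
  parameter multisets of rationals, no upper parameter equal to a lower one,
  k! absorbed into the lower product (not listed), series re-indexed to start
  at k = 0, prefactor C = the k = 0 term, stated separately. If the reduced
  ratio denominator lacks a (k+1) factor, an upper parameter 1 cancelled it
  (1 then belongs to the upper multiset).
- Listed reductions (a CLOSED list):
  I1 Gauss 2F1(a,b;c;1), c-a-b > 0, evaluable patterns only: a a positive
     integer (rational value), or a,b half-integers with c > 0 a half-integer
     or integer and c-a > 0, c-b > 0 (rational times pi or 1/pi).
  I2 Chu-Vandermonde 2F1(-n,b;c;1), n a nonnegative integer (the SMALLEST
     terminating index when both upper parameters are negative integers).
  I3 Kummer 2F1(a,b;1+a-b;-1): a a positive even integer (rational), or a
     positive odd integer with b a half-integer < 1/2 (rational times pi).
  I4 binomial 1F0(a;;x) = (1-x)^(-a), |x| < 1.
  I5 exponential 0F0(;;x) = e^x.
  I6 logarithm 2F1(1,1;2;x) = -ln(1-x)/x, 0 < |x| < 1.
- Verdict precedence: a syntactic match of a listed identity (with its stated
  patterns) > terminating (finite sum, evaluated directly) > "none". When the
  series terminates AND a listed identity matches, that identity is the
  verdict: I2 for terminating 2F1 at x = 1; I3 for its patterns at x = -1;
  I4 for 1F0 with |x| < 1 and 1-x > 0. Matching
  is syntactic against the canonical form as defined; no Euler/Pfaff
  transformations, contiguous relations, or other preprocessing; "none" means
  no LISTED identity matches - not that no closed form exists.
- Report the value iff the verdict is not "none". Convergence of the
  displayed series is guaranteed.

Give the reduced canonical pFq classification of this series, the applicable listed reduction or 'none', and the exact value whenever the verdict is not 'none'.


This is -5 * 2F1(5/4, 4; 25/8; 1/2) in reduced canonical form. Verdict: none. A 2F1 with upper {5/4, 4} fits none of I1-I6 at x = 1/2; the sum runs forever.

Key observation: t_0 being -5, the running product (C = -5, x = 1/2) telescopes to a rising factorial.
Adjacent-term ratio: r(k) = (1/2) * (k+5/4) (k+4) / [(k+25/8) (k+1)] - poly over poly, x = (1/2) from leading terms; C = -5 at k = 0.


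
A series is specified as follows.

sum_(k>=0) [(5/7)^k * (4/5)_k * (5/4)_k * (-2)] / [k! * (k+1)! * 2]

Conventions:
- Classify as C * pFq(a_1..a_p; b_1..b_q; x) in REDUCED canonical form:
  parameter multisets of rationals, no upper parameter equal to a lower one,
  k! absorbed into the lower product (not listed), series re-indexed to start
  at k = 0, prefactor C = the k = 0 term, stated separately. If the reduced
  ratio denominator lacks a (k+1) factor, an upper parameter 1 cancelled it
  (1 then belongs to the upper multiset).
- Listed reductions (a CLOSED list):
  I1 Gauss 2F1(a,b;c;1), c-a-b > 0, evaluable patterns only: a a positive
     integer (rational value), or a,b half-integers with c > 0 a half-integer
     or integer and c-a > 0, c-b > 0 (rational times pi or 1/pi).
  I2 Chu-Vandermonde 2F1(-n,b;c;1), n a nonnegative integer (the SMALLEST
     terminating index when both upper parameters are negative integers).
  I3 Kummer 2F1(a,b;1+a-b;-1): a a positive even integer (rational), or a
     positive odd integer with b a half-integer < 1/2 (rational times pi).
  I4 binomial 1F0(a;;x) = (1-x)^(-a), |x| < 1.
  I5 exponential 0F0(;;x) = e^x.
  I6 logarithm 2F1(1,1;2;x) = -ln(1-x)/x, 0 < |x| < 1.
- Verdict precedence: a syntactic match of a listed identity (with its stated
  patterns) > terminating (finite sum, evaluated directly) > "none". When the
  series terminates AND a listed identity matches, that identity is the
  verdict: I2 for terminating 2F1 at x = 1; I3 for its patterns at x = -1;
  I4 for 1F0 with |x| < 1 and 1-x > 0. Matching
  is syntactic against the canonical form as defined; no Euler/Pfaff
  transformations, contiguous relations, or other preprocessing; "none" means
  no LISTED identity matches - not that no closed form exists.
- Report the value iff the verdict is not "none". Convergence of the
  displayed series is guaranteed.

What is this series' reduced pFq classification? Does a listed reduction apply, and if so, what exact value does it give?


With C = -1: the canonical form is 2F1(4/5, 5/4; 2; 5/7). Verdict: none. No listed pattern accepts 2F1(4/5, 5/4; 2; 5/7).

Key step: with t_0 = -1, the denominator's factorial ratio (C = -1, x = 5/7) is a lower Pochhammer.
Consecutive-term ratio: r(k) = (5/7) * (k+4/5) (k+5/4) / [(k+2) (k+1)] - rational in k, leading ratio (5/7); with t_0 = -1, classification follows.


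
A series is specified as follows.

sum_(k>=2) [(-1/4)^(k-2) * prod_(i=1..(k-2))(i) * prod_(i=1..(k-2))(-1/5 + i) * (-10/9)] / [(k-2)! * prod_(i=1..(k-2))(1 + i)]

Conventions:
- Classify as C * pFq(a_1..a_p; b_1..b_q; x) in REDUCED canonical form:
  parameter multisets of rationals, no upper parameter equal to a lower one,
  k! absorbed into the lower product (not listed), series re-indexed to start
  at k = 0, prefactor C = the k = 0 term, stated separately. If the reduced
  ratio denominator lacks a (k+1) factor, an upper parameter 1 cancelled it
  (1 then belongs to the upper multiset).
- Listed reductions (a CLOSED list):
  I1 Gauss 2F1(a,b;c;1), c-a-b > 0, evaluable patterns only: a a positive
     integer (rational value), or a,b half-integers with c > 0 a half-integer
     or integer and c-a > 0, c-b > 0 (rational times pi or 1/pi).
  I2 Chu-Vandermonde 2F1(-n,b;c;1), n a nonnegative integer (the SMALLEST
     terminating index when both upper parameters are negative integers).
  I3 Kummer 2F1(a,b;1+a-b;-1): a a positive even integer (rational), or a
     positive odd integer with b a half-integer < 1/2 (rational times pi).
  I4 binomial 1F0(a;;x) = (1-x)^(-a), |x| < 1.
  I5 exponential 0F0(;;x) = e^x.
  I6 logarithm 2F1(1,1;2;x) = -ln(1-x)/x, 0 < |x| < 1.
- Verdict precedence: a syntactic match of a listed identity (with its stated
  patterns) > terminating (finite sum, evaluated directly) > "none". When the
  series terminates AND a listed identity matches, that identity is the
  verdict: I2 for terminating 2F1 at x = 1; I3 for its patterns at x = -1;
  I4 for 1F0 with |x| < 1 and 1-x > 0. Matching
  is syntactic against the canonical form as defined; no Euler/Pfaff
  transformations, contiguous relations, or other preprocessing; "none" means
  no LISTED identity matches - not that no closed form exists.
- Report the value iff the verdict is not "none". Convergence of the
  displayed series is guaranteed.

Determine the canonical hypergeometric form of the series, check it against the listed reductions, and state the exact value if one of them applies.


The series (x = -1/4) is 2F1: upper {4/5, 1}, lower {2}, prefactor -10/9. Verdict: none - this 2F1 at x = -1/4 matches no listed pattern, and upper {4/5, 1} holds no stopper.

First insight: from the first term -10/9: the running product (C = -10/9) telescopes to a rising factorial.
Step ratio: r(k) = (-1/4) * (k+4/5) (k+1) / [(k+2) (k+1)] ; factor over Q: parameters, x = (-1/4), and C = -10/9.


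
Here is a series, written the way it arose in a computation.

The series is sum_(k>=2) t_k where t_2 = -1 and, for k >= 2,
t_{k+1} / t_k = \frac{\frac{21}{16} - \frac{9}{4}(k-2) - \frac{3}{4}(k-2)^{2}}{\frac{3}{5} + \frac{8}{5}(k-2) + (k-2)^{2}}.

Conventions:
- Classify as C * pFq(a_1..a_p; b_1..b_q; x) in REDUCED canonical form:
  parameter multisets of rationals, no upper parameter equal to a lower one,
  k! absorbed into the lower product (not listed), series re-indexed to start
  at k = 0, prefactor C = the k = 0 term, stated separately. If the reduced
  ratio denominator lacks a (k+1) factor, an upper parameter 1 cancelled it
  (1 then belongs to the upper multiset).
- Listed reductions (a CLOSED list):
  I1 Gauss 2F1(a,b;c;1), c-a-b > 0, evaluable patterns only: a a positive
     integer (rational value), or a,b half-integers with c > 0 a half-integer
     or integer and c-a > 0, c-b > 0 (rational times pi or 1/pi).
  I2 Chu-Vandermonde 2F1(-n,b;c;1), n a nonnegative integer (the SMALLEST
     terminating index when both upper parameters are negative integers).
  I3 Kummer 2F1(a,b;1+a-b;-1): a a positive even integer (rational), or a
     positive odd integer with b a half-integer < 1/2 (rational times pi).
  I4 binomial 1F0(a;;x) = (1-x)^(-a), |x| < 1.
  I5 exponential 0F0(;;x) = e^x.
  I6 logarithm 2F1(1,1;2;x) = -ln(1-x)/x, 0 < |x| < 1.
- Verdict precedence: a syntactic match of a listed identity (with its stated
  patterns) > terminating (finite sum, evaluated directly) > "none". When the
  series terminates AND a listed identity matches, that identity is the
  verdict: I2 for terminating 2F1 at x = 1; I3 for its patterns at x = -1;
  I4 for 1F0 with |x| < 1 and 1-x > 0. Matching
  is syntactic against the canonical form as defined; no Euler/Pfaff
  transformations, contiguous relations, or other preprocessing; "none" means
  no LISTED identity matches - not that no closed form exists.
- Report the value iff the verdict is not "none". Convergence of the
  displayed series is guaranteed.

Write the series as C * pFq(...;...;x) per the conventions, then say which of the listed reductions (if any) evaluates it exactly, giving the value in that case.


The series (x = -\frac{3}{4}) is 2F1: upper {-\frac{1}{2}, \frac{7}{2}}, lower {\frac{3}{5}}, prefactor -1. Verdict: none (x = -\frac{3}{4}): each listed identity misses the multisets {-\frac{1}{2}, \frac{7}{2}} ; {\frac{3}{5}}.

Key observation: x = -\frac{3}{4} and roots of the ratio polynomials (C = -1, x = -3/4) are the negated parameters.
Step ratio: r(k) = -\frac{3}{4} * (k-\frac{1}{2}) (k+\frac{7}{2}) / [(k+\frac{3}{5}) (k+1)] - rational; roots negated = parameters, x = -\frac{3}{4}, C = -1.


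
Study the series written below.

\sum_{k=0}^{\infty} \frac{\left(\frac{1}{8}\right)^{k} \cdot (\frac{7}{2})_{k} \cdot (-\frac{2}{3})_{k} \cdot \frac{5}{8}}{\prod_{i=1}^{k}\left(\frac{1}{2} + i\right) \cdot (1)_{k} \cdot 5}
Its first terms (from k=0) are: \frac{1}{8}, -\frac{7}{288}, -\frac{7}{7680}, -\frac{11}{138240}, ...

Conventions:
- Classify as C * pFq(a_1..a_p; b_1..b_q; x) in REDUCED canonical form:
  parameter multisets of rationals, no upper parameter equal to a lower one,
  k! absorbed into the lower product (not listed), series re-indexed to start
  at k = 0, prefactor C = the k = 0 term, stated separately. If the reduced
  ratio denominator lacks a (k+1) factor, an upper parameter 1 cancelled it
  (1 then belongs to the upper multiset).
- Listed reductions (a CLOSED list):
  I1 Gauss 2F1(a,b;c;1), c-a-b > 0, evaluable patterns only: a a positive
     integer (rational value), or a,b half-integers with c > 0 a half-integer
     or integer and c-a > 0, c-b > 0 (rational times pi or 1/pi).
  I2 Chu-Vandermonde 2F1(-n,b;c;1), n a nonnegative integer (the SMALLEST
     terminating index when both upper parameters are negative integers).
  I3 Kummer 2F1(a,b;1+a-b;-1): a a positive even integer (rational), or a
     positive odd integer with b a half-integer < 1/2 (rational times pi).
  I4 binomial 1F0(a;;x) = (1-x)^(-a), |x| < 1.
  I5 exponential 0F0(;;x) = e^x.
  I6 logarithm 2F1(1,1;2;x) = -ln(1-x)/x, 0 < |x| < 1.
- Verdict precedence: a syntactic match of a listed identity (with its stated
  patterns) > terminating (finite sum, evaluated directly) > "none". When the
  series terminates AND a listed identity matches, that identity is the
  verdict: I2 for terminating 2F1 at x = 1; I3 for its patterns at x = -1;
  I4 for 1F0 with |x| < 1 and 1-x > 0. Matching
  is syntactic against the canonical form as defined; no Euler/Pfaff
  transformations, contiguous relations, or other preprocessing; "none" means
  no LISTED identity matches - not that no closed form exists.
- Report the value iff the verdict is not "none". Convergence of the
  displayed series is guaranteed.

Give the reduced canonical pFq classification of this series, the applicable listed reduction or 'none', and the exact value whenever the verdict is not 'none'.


Canonical form: C = \frac{1}{8} times 2F1 with upper {-\frac{2}{3}, \frac{7}{2}}, lower {\frac{3}{2}}, x = \frac{1}{8}. Verdict: none. No listed pattern accepts 2F1(-\frac{2}{3}, \frac{7}{2}; \frac{3}{2}; \frac{1}{8}).

First insight: from the first term \frac{1}{8}: the constant factors (prefactor 1/8) combine into one prefactor.
Adjacent-term ratio: r(k) = \frac{1}{8} * (k-\frac{2}{3}) (k+\frac{7}{2}) / [(k+\frac{3}{2}) (k+1)] - rational in k. x = \frac{1}{8}; t_0 = \frac{1}{8}; negate the roots.


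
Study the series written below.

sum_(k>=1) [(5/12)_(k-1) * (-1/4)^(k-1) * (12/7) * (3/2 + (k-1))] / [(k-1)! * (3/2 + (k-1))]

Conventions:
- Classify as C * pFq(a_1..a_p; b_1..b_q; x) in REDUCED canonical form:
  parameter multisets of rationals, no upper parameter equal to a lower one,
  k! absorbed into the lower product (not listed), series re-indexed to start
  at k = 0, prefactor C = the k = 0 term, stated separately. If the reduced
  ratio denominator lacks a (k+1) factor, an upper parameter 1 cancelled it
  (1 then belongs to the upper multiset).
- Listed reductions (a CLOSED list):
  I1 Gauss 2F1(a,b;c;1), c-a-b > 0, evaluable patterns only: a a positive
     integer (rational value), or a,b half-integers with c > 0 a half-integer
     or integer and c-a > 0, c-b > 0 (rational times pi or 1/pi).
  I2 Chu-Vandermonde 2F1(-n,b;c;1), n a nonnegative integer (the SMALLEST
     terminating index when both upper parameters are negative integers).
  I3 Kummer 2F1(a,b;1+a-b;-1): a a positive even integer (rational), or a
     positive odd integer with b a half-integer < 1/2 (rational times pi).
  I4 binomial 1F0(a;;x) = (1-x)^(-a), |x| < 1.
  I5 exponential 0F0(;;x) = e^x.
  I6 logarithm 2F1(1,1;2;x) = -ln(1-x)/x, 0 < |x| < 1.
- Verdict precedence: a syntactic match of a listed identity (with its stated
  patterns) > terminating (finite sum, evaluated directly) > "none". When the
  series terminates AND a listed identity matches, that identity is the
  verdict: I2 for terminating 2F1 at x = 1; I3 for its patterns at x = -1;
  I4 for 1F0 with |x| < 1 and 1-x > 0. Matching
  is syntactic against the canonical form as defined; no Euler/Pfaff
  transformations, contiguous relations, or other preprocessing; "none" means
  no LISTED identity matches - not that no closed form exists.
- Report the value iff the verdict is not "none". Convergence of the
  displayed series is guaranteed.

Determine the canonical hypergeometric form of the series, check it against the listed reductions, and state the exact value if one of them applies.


Classification (C = 12/7): 1F0 with upper {5/12}, lower {-}, argument x = -1/4. Verdict: the binomial series (I4) fires (the 1F0 binomial series: exponent -5/12, x = -1/4). Value: (12/7) * (5/4)^(-5/12).

Structural cue: t_0 = 12/7 here, and the factor k + 3/2 cancels (top and bottom), leaving C = 12/7.
Consecutive-term ratio: r(k) = (-1/4) * (k+5/12) / [(k+1)] - rational in k. x = (-1/4); t_0 = 12/7; negate the roots.


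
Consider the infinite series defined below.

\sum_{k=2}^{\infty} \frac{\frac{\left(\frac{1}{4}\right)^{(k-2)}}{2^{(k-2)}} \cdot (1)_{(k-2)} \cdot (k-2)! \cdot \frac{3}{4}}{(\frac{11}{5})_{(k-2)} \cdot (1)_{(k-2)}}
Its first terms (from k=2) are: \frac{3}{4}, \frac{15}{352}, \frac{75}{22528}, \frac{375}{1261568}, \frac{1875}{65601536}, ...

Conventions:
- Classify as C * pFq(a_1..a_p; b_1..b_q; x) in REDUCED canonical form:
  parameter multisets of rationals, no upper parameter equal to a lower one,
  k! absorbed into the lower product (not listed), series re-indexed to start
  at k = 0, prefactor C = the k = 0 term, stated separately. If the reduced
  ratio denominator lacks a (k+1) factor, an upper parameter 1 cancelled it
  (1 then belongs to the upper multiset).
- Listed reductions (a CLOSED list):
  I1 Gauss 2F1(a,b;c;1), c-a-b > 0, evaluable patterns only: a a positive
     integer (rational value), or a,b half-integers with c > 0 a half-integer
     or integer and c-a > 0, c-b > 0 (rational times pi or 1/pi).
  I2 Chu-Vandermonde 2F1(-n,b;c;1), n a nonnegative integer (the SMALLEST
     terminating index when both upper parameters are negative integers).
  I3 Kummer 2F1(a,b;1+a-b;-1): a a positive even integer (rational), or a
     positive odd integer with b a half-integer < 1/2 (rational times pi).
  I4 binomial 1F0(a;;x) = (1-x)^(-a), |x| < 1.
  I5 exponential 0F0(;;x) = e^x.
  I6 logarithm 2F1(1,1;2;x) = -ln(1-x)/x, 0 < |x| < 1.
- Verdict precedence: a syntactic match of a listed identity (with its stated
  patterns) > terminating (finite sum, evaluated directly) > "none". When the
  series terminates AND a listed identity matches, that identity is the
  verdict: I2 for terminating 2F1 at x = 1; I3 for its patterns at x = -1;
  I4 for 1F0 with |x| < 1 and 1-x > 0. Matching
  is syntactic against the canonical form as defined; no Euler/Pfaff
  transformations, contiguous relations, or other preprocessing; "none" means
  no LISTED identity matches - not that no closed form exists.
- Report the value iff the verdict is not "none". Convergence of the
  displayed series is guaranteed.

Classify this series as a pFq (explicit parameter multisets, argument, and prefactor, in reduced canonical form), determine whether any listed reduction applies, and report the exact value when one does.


Classification (C = \frac{3}{4}): 2F1 with upper {1, 1}, lower {\frac{11}{5}}, argument x = \frac{1}{8}. Verdict: none. A 2F1 with upper {1, 1} fits none of I1-I6 at x = \frac{1}{8}; the sum runs forever.

Key step: from the first term \frac{3}{4}: the factorial ratio (C = 3/4) (k+a-1)!/(a-1)! is a rising factorial (a)_k.
Term ratio: r(k) = \frac{1}{8} * (k+1) (k+1) / [(k+\frac{11}{5}) (k+1)] - rational in k. x = \frac{1}{8}; t_0 = \frac{3}{4}; negate the roots.


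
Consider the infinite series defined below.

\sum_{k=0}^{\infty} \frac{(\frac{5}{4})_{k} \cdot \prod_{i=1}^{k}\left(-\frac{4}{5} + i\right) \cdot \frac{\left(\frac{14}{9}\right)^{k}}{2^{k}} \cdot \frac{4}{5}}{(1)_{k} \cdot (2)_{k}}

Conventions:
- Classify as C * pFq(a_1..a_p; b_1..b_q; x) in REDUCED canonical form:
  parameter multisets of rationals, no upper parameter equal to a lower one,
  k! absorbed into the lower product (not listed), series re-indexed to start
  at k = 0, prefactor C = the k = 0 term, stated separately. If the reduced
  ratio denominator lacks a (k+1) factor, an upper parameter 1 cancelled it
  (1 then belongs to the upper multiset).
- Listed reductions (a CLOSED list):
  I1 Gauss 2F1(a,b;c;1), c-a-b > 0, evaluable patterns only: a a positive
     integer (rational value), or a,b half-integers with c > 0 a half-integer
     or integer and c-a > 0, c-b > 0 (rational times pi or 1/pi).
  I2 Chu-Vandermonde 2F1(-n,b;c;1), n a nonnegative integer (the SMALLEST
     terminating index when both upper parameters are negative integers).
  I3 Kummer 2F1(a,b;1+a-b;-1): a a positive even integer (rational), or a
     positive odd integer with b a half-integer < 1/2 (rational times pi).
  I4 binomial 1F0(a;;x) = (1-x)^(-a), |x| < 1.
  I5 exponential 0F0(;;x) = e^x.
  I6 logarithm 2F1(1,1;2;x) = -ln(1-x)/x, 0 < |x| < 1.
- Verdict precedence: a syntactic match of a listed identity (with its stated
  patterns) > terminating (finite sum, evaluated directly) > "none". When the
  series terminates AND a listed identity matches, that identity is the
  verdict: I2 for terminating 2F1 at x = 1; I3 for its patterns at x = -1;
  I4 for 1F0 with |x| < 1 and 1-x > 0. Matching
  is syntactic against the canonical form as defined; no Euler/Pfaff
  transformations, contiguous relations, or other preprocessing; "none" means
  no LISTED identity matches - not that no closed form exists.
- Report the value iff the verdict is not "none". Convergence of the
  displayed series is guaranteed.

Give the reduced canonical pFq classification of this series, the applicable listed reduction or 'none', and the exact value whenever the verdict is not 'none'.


Prefactor \frac{4}{5}, argument \frac{7}{9}: 2F1 with upper {\frac{1}{5}, \frac{5}{4}} over lower {2}. Verdict: none. No listed pattern accepts 2F1(\frac{1}{5}, \frac{5}{4}; 2; \frac{7}{9}).

Key step: with t_0 = \frac{4}{5}, the running product (C = 4/5, x = 7/9) telescopes to a rising factorial.
Consecutive-term ratio: r(k) = \frac{7}{9} * (k+\frac{1}{5}) (k+\frac{5}{4}) / [(k+2) (k+1)] - rational; roots negated = parameters, x = \frac{7}{9}, C = \frac{4}{5}.


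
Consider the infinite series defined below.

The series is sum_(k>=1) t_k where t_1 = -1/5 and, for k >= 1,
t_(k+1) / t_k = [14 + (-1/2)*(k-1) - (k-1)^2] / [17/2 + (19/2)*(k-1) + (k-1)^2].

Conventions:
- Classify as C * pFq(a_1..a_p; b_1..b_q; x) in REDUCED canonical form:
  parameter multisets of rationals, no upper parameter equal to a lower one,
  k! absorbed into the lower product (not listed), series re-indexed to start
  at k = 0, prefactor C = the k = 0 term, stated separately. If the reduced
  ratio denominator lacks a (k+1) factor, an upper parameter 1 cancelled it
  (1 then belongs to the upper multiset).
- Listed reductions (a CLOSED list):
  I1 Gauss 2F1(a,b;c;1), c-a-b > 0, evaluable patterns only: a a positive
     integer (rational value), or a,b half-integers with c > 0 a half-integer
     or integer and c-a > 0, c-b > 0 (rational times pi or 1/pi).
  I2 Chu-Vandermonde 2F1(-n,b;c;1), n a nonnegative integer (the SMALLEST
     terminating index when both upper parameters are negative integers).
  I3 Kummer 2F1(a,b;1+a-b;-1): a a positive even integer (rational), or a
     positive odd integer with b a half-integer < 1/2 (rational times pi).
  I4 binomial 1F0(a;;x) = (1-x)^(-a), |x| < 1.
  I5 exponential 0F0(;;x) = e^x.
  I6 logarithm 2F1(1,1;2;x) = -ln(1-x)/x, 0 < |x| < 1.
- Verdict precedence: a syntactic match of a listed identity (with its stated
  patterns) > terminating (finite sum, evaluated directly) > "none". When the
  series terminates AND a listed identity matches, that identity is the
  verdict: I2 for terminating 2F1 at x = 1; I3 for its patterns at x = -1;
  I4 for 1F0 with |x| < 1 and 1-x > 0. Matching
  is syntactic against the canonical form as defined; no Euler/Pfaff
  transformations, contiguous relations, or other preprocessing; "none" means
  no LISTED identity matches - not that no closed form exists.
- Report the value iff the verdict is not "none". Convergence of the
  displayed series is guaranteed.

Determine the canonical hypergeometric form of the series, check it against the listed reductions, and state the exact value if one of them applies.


This is -1/5 * 2F1(-7/2, 4; 17/2; -1) in reduced canonical form. Verdict: Kummer's theorem (I3) matches (x = -1; c = 17/2 equals 1+a-b for upper {-7/2, 4}: listed pattern). Sum: -13/16.

Key observation: t_0 being -1/5, the expanded ratio factors over Q; C = -1/5, x = -1, roots give parameters.
Step ratio: r(k) = (-1) * (k-7/2) (k+4) / [(k+17/2) (k+1)] ; factor over Q: parameters, x = (-1), and C = -1/5.
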